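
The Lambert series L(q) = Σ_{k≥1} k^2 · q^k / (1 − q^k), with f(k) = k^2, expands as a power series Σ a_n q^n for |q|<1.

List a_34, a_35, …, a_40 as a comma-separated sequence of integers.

q^34  k|34↦f(k): 1:1 2:4 17:289 34:1156  a_34=1450
n=35: 35·1 7·5 5·7 1·35  f→[1225+49+25+1]=1300
[q^36] f(1)=1,f(2)=4,f(3)=9,f(4)=16,f(6)=36,f(9)=81,f(12)=144,f(18)=324,f(36)=1296 ⇒ 1911
[q^37] f(37)=1369,f(1)=1 ⇒ 1370
q^38  k|38↦f(k): 38:1444 19:361 2:4 1:1  a_38=1810
[q^39] f(39)=1521,f(13)=169,f(3)=9,f(1)=1 ⇒ 1700
d|40:{40,20,10,8,5,4,2,1}  Σf=1600+400+100+64+25+16+4+1=2210

1450, 1300, 1911, 1370, 1810, 1700, 2210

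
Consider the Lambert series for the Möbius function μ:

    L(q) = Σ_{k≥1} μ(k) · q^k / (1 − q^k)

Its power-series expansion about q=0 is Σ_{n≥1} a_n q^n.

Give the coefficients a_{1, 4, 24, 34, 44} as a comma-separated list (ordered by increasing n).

[q^1] μ(1)=1 ⇒ 1
q^4  k|4↦μ(k): 4:0 2:-1 1:1  a_4=0
q^24  k|24↦μ(k): 1:1 2:-1 3:-1 4:0 6:1 8:0 12:0 24:0  a_24=0
n=34: 34·1 17·2 2·17 1·34  μ→[1+(-1)+(-1)+1]=0
q^44  k|44↦μ(k): 1:1 2:-1 4:0 11:-1 22:1 44:0  a_44=0

1, 0, 0, 0, 0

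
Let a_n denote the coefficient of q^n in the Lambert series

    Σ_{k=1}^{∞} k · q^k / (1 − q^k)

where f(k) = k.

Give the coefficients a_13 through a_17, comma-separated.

n=13: 13·1 1·13  f→[13+1]=14
q^14  k|14↦f(k): 14:14 7:7 2:2 1:1  a_14=24
[q^15] f(15)=15,f(5)=5,f(3)=3,f(1)=1 ⇒ 24
n=16: 1·16 2·8 4·4 8·2 16·1  f→[1+2+4+8+16]=31
n=17: 17·1 1·17  f→[17+1]=18

14, 24, 24, 31, 18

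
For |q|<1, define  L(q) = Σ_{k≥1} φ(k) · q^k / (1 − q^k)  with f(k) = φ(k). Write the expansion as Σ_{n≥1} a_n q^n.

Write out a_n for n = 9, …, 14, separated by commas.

d|9:{9,3,1}  Σφ=6+2+1=9
[q^10] φ(10)=4,φ(5)=4,φ(2)=1,φ(1)=1 ⇒ 10
q^11  k|11↦φ(k): 11:10 1:1  a_11=11
[q^12] φ(1)=1,φ(2)=1,φ(3)=2,φ(4)=2,φ(6)=2,φ(12)=4 ⇒ 12
[q^13] φ(1)=1,φ(13)=12 ⇒ 13
q^14  k|14↦φ(k): 14:6 7:6 2:1 1:1  a_14=14

9, 10, 11, 12, 13, 14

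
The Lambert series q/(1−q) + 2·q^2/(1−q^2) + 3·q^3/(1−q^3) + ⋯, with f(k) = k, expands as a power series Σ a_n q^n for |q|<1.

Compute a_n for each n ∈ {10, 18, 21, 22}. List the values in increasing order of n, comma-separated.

d|10:{1,2,5,10}  Σf=1+2+5+10=18
n=18: 18·1 9·2 6·3 3·6 2·9 1·18  f→[18+9+6+3+2+1]=39
d|21:{1,3,7,21}  Σf=1+3+7+21=32
n=22: 22·1 11·2 2·11 1·22  f→[22+11+2+1]=36

18, 39, 32, 36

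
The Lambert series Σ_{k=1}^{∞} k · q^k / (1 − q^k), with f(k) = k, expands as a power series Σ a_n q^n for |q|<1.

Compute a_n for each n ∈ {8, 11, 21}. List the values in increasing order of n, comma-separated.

n=8: 8·1 4·2 2·4 1·8  f→[8+4+2+1]=15
[q^11] f(1)=1,f(11)=11 ⇒ 12
[q^21] f(1)=1,f(3)=3,f(7)=7,f(21)=21 ⇒ 32

15, 12, 32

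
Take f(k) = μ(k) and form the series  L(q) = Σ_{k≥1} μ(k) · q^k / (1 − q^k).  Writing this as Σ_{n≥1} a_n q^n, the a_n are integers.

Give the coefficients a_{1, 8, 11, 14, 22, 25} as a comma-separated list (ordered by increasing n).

1, 0, 0, 0, 0, 0

q^1  k|1↦μ(k): 1:1  a_1=1
q^8  k|8↦μ(k): 8:0 4:0 2:-1 1:1  a_8=0
d|11:{1,11}  Σμ=1+(-1)=0
n=14: 1·14 2·7 7·2 14·1  μ→[1+(-1)+(-1)+1]=0
n=22: 1·22 2·11 11·2 22·1  μ→[1+(-1)+(-1)+1]=0
[q^25] μ(1)=1,μ(5)=-1,μ(25)=0 ⇒ 0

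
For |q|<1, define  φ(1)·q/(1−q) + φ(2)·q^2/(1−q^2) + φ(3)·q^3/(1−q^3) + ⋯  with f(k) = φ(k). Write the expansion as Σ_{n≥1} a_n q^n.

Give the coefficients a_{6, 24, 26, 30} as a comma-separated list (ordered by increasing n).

n=6: 6·1 3·2 2·3 1·6  φ→[2+2+1+1]=6
[q^24] φ(1)=1,φ(2)=1,φ(3)=2,φ(4)=2,φ(6)=2,φ(8)=4,φ(12)=4,φ(24)=8 ⇒ 24
d|26:{1,2,13,26}  Σφ=1+1+12+12=26
q^30  k|30↦φ(k): 1:1 2:1 3:2 5:4 6:2 10:4 15:8 30:8  a_30=30

6, 24, 26, 30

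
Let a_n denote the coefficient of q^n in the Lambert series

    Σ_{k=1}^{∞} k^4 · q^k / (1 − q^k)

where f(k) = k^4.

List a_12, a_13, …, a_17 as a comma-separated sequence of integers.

22386, 28562, 40834, 51332, 69905, 83522

q^12  k|12↦f(k): 1:1 2:16 3:81 4:256 6:1296 12:20736  a_12=22386
q^13  k|13↦f(k): 13:28561 1:1  a_13=28562
d|14:{14,7,2,1}  Σf=38416+2401+16+1=40834
q^15  k|15↦f(k): 15:50625 5:625 3:81 1:1  a_15=51332
[q^16] f(1)=1,f(2)=16,f(4)=256,f(8)=4096,f(16)=65536 ⇒ 69905
n=17: 1·17 17·1  f→[1+83521]=83522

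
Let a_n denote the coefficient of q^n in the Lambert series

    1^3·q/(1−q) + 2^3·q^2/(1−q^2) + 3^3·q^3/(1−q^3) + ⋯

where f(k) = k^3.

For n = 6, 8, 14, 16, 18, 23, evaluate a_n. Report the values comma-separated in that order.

d|6:{6,3,2,1}  Σf=216+27+8+1=252
q^8  k|8↦f(k): 8:512 4:64 2:8 1:1  a_8=585
n=14: 14·1 7·2 2·7 1·14  f→[2744+343+8+1]=3096
d|16:{1,2,4,8,16}  Σf=1+8+64+512+4096=4681
[q^18] f(1)=1,f(2)=8,f(3)=27,f(6)=216,f(9)=729,f(18)=5832 ⇒ 6813
q^23  k|23↦f(k): 23:12167 1:1  a_23=12168

252, 585, 3096, 4681, 6813, 12168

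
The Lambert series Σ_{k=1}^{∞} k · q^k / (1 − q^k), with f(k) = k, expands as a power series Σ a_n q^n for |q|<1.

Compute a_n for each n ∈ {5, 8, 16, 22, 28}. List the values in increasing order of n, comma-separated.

6, 15, 31, 36, 56

[q^5] f(1)=1,f(5)=5 ⇒ 6
q^8  k|8↦f(k): 1:1 2:2 4:4 8:8  a_8=15
q^16  k|16↦f(k): 1:1 2:2 4:4 8:8 16:16  a_16=31
n=22: 1·22 2·11 11·2 22·1  f→[1+2+11+22]=36
n=28: 1·28 2·14 4·7 7·4 14·2 28·1  f→[1+2+4+7+14+28]=56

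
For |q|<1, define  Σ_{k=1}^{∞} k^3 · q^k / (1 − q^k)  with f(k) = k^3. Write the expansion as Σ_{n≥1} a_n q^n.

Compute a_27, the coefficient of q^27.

a_27 = 20440

[q^27] f(27)=19683,f(9)=729,f(3)=27,f(1)=1 ⇒ 20440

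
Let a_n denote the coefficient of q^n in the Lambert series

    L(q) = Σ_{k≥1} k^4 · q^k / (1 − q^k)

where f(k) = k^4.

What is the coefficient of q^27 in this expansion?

a_27 = 538084

q^27  k|27↦f(k): 27:531441 9:6561 3:81 1:1  a_27=538084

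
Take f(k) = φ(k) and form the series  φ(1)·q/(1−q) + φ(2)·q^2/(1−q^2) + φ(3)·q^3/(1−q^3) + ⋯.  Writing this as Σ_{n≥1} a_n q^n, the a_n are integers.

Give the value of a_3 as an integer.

n=3: 3·1 1·3  φ→[2+1]=3

a_3 = 3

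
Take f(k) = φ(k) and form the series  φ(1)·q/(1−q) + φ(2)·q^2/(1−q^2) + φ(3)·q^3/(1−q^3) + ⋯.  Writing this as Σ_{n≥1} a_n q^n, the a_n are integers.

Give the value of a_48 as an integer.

q^48  k|48↦φ(k): 48:16 24:8 16:8 12:4 8:4 6:2 4:2 3:2 2:1 1:1  a_48=48

a_48 = 48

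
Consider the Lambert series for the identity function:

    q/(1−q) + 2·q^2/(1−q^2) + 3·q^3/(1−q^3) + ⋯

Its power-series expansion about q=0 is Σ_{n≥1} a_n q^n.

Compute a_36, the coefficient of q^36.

d|36:{1,2,3,4,6,9,12,18,36}  Σf=1+2+3+4+6+9+12+18+36=91

a_36 = 91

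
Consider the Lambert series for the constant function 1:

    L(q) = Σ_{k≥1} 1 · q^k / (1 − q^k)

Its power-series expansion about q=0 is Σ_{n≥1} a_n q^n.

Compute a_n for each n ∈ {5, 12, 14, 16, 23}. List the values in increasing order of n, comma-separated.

n=5: 1·5 5·1  f→[1+1]=2
[q^12] f(12)=1,f(6)=1,f(4)=1,f(3)=1,f(2)=1,f(1)=1 ⇒ 6
n=14: 14·1 7·2 2·7 1·14  f→[1+1+1+1]=4
[q^16] f(1)=1,f(2)=1,f(4)=1,f(8)=1,f(16)=1 ⇒ 5
q^23  k|23↦f(k): 23:1 1:1  a_23=2

2, 6, 4, 5, 2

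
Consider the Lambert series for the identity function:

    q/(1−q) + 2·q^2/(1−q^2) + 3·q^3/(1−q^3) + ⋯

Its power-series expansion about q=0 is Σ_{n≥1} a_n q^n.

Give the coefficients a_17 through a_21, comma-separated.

[q^17] f(17)=17,f(1)=1 ⇒ 18
d|18:{18,9,6,3,2,1}  Σf=18+9+6+3+2+1=39
q^19  k|19↦f(k): 19:19 1:1  a_19=20
q^20  k|20↦f(k): 20:20 10:10 5:5 4:4 2:2 1:1  a_20=42
q^21  k|21↦f(k): 21:21 7:7 3:3 1:1  a_21=32

18, 39, 20, 42, 32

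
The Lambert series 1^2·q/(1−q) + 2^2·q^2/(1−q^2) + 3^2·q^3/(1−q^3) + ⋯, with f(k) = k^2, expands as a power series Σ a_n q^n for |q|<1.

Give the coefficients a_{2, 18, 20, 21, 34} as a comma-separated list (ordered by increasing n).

5, 455, 546, 500, 1450

n=2: 1·2 2·1  f→[1+4]=5
n=18: 18·1 9·2 6·3 3·6 2·9 1·18  f→[324+81+36+9+4+1]=455
[q^20] f(1)=1,f(2)=4,f(4)=16,f(5)=25,f(10)=100,f(20)=400 ⇒ 546
n=21: 1·21 3·7 7·3 21·1  f→[1+9+49+441]=500
d|34:{34,17,2,1}  Σf=1156+289+4+1=1450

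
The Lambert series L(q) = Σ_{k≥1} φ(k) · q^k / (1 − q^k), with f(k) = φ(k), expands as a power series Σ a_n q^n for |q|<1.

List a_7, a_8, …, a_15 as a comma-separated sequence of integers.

q^7  k|7↦φ(k): 7:6 1:1  a_7=7
q^8  k|8↦φ(k): 1:1 2:1 4:2 8:4  a_8=8
n=9: 9·1 3·3 1·9  φ→[6+2+1]=9
d|10:{1,2,5,10}  Σφ=1+1+4+4=10
n=11: 11·1 1·11  φ→[10+1]=11
n=12: 12·1 6·2 4·3 3·4 2·6 1·12  φ→[4+2+2+2+1+1]=12
n=13: 1·13 13·1  φ→[1+12]=13
n=14: 14·1 7·2 2·7 1·14  φ→[6+6+1+1]=14
q^15  k|15↦φ(k): 15:8 5:4 3:2 1:1  a_15=15

7, 8, 9, 10, 11, 12, 13, 14, 15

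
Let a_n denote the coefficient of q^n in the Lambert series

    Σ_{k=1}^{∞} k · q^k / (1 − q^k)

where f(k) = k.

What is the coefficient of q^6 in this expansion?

a_6 = 12

[q^6] f(6)=6,f(3)=3,f(2)=2,f(1)=1 ⇒ 12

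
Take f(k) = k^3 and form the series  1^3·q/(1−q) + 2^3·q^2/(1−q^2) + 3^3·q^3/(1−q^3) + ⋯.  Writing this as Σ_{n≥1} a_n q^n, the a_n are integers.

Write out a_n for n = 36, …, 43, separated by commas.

55261, 50654, 61740, 61544, 73710, 68922, 86688, 79508

q^36  k|36↦f(k): 36:46656 18:5832 12:1728 9:729 6:216 4:64 3:27 2:8 1:1  a_36=55261
d|37:{1,37}  Σf=1+50653=50654
n=38: 1·38 2·19 19·2 38·1  f→[1+8+6859+54872]=61740
[q^39] f(1)=1,f(3)=27,f(13)=2197,f(39)=59319 ⇒ 61544
[q^40] f(40)=64000,f(20)=8000,f(10)=1000,f(8)=512,f(5)=125,f(4)=64,f(2)=8,f(1)=1 ⇒ 73710
n=41: 1·41 41·1  f→[1+68921]=68922
[q^42] f(1)=1,f(2)=8,f(3)=27,f(6)=216,f(7)=343,f(14)=2744,f(21)=9261,f(42)=74088 ⇒ 86688
n=43: 43·1 1·43  f→[79507+1]=79508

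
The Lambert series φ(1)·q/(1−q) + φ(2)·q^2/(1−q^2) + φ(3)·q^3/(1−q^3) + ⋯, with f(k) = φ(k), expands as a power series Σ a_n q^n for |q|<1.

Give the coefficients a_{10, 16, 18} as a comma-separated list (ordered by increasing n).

q^10  k|10↦φ(k): 1:1 2:1 5:4 10:4  a_10=10
d|16:{1,2,4,8,16}  Σφ=1+1+2+4+8=16
q^18  k|18↦φ(k): 1:1 2:1 3:2 6:2 9:6 18:6  a_18=18

10, 16, 18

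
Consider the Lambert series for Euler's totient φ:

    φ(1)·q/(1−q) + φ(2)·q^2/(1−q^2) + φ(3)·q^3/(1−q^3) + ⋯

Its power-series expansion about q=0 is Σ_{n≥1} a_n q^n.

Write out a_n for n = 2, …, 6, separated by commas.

n=2: 2·1 1·2  φ→[1+1]=2
d|3:{1,3}  Σφ=1+2=3
n=4: 1·4 2·2 4·1  φ→[1+1+2]=4
q^5  k|5↦φ(k): 5:4 1:1  a_5=5
n=6: 6·1 3·2 2·3 1·6  φ→[2+2+1+1]=6

2, 3, 4, 5, 6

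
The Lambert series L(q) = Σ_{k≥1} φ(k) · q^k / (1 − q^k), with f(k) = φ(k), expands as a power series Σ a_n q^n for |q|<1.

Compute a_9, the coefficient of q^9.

[q^9] φ(1)=1,φ(3)=2,φ(9)=6 ⇒ 9

a_9 = 9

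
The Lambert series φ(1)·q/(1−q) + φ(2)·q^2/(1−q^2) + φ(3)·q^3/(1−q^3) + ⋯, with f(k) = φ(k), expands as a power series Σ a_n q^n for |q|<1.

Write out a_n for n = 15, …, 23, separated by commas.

d|15:{1,3,5,15}  Σφ=1+2+4+8=15
d|16:{16,8,4,2,1}  Σφ=8+4+2+1+1=16
d|17:{17,1}  Σφ=16+1=17
n=18: 18·1 9·2 6·3 3·6 2·9 1·18  φ→[6+6+2+2+1+1]=18
d|19:{1,19}  Σφ=1+18=19
[q^20] φ(1)=1,φ(2)=1,φ(4)=2,φ(5)=4,φ(10)=4,φ(20)=8 ⇒ 20
d|21:{21,7,3,1}  Σφ=12+6+2+1=21
[q^22] φ(22)=10,φ(11)=10,φ(2)=1,φ(1)=1 ⇒ 22
q^23  k|23↦φ(k): 23:22 1:1  a_23=23

15, 16, 17, 18, 19, 20, 21, 22, 23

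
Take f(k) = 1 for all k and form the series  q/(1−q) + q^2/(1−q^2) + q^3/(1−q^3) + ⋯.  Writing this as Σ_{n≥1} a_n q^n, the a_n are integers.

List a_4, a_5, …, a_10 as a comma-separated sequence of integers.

[q^4] f(4)=1,f(2)=1,f(1)=1 ⇒ 3
q^5  k|5↦f(k): 1:1 5:1  a_5=2
q^6  k|6↦f(k): 1:1 2:1 3:1 6:1  a_6=4
[q^7] f(1)=1,f(7)=1 ⇒ 2
[q^8] f(1)=1,f(2)=1,f(4)=1,f(8)=1 ⇒ 4
q^9  k|9↦f(k): 9:1 3:1 1:1  a_9=3
d|10:{10,5,2,1}  Σf=1+1+1+1=4

3, 2, 4, 2, 4, 3, 4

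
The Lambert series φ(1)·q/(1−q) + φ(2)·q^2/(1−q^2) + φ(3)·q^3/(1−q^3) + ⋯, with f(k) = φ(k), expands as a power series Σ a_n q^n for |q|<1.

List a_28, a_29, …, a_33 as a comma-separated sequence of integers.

d|28:{1,2,4,7,14,28}  Σφ=1+1+2+6+6+12=28
q^29  k|29↦φ(k): 29:28 1:1  a_29=29
d|30:{30,15,10,6,5,3,2,1}  Σφ=8+8+4+2+4+2+1+1=30
[q^31] φ(1)=1,φ(31)=30 ⇒ 31
q^32  k|32↦φ(k): 1:1 2:1 4:2 8:4 16:8 32:16  a_32=32
[q^33] φ(1)=1,φ(3)=2,φ(11)=10,φ(33)=20 ⇒ 33

28, 29, 30, 31, 32, 33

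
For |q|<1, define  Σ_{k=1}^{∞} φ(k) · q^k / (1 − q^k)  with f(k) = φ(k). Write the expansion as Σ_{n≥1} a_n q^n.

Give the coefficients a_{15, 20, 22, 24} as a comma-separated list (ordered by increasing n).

q^15  k|15↦φ(k): 15:8 5:4 3:2 1:1  a_15=15
n=20: 1·20 2·10 4·5 5·4 10·2 20·1  φ→[1+1+2+4+4+8]=20
n=22: 1·22 2·11 11·2 22·1  φ→[1+1+10+10]=22
n=24: 1·24 2·12 3·8 4·6 6·4 8·3 12·2 24·1  φ→[1+1+2+2+2+4+4+8]=24

15, 20, 22, 24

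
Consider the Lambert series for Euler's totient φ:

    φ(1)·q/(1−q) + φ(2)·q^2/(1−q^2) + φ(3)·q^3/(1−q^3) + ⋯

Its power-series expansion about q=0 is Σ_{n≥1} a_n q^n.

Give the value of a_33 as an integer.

n=33: 1·33 3·11 11·3 33·1  φ→[1+2+10+20]=33

a_33 = 33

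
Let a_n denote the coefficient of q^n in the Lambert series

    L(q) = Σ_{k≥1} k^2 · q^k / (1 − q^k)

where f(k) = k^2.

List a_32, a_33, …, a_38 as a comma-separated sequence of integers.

q^32  k|32↦f(k): 1:1 2:4 4:16 8:64 16:256 32:1024  a_32=1365
[q^33] f(33)=1089,f(11)=121,f(3)=9,f(1)=1 ⇒ 1220
d|34:{34,17,2,1}  Σf=1156+289+4+1=1450
q^35  k|35↦f(k): 35:1225 7:49 5:25 1:1  a_35=1300
n=36: 36·1 18·2 12·3 9·4 6·6 4·9 3·12 2·18 1·36  f→[1296+324+144+81+36+16+9+4+1]=1911
[q^37] f(37)=1369,f(1)=1 ⇒ 1370
d|38:{1,2,19,38}  Σf=1+4+361+1444=1810

1365, 1220, 1450, 1300, 1911, 1370, 1810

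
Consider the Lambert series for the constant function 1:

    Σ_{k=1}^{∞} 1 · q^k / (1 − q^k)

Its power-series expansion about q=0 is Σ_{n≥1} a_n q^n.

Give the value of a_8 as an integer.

q^8  k|8↦f(k): 8:1 4:1 2:1 1:1  a_8=4

a_8 = 4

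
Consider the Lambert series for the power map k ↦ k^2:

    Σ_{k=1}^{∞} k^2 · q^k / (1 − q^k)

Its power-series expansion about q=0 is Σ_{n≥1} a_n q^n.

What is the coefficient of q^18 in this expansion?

n=18: 1·18 2·9 3·6 6·3 9·2 18·1  f→[1+4+9+36+81+324]=455

a_18 = 455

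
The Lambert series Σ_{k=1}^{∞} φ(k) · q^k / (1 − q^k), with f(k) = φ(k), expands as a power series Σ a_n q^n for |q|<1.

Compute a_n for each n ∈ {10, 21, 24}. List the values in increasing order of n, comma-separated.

n=10: 10·1 5·2 2·5 1·10  φ→[4+4+1+1]=10
q^21  k|21↦φ(k): 1:1 3:2 7:6 21:12  a_21=21
n=24: 1·24 2·12 3·8 4·6 6·4 8·3 12·2 24·1  φ→[1+1+2+2+2+4+4+8]=24

10, 21, 24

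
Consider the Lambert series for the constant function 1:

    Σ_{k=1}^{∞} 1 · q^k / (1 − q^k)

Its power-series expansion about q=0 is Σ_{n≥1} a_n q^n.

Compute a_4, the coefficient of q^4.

d|4:{1,2,4}  Σf=1+1+1=3

a_4 = 3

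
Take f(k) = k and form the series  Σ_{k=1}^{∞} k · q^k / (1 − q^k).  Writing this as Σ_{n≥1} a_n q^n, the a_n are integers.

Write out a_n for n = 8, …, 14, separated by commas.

15, 13, 18, 12, 28, 14, 24

d|8:{1,2,4,8}  Σf=1+2+4+8=15
q^9  k|9↦f(k): 9:9 3:3 1:1  a_9=13
q^10  k|10↦f(k): 10:10 5:5 2:2 1:1  a_10=18
d|11:{1,11}  Σf=1+11=12
n=12: 12·1 6·2 4·3 3·4 2·6 1·12  f→[12+6+4+3+2+1]=28
q^13  k|13↦f(k): 1:1 13:13  a_13=14
n=14: 1·14 2·7 7·2 14·1  f→[1+2+7+14]=24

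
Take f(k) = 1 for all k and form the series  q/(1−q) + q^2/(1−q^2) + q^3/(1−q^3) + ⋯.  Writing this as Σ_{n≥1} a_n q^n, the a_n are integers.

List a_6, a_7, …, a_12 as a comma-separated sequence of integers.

[q^6] f(6)=1,f(3)=1,f(2)=1,f(1)=1 ⇒ 4
[q^7] f(7)=1,f(1)=1 ⇒ 2
n=8: 1·8 2·4 4·2 8·1  f→[1+1+1+1]=4
n=9: 9·1 3·3 1·9  f→[1+1+1]=3
q^10  k|10↦f(k): 1:1 2:1 5:1 10:1  a_10=4
q^11  k|11↦f(k): 11:1 1:1  a_11=2
d|12:{1,2,3,4,6,12}  Σf=1+1+1+1+1+1=6

4, 2, 4, 3, 4, 2, 6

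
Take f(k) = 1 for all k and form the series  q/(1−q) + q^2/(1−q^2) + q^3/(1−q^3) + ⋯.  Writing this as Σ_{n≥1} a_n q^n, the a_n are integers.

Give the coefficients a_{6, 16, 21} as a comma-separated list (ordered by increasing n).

n=6: 1·6 2·3 3·2 6·1  f→[1+1+1+1]=4
n=16: 16·1 8·2 4·4 2·8 1·16  f→[1+1+1+1+1]=5
[q^21] f(1)=1,f(3)=1,f(7)=1,f(21)=1 ⇒ 4

4, 5, 4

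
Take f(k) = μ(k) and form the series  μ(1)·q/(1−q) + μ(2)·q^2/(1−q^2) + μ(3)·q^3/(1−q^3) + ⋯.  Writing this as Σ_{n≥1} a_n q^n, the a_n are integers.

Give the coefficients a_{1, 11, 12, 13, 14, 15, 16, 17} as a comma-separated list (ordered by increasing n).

1, 0, 0, 0, 0, 0, 0, 0

n=1: 1·1  μ→[1]=1
q^11  k|11↦μ(k): 11:-1 1:1  a_11=0
[q^12] μ(1)=1,μ(2)=-1,μ(3)=-1,μ(4)=0,μ(6)=1,μ(12)=0 ⇒ 0
d|13:{13,1}  Σμ=(-1)+1=0
d|14:{14,7,2,1}  Σμ=1+(-1)+(-1)+1=0
n=15: 15·1 5·3 3·5 1·15  μ→[1+(-1)+(-1)+1]=0
[q^16] μ(1)=1,μ(2)=-1,μ(4)=0,μ(8)=0,μ(16)=0 ⇒ 0
q^17  k|17↦μ(k): 1:1 17:-1  a_17=0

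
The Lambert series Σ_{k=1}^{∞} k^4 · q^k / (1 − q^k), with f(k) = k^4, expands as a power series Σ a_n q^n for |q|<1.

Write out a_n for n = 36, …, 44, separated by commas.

1813539, 1874162, 2215474, 2342084, 2734994, 2825762, 3348388, 3418802, 3997266

d|36:{36,18,12,9,6,4,3,2,1}  Σf=1679616+104976+20736+6561+1296+256+81+16+1=1813539
[q^37] f(1)=1,f(37)=1874161 ⇒ 1874162
d|38:{1,2,19,38}  Σf=1+16+130321+2085136=2215474
q^39  k|39↦f(k): 39:2313441 13:28561 3:81 1:1  a_39=2342084
d|40:{40,20,10,8,5,4,2,1}  Σf=2560000+160000+10000+4096+625+256+16+1=2734994
q^41  k|41↦f(k): 41:2825761 1:1  a_41=2825762
q^42  k|42↦f(k): 1:1 2:16 3:81 6:1296 7:2401 14:38416 21:194481 42:3111696  a_42=3348388
[q^43] f(43)=3418801,f(1)=1 ⇒ 3418802
n=44: 1·44 2·22 4·11 11·4 22·2 44·1  f→[1+16+256+14641+234256+3748096]=3997266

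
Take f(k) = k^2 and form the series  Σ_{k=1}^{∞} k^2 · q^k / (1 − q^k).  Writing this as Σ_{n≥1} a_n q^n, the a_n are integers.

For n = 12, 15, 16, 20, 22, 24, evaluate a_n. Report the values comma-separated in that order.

n=12: 1·12 2·6 3·4 4·3 6·2 12·1  f→[1+4+9+16+36+144]=210
[q^15] f(1)=1,f(3)=9,f(5)=25,f(15)=225 ⇒ 260
n=16: 1·16 2·8 4·4 8·2 16·1  f→[1+4+16+64+256]=341
q^20  k|20↦f(k): 20:400 10:100 5:25 4:16 2:4 1:1  a_20=546
n=22: 22·1 11·2 2·11 1·22  f→[484+121+4+1]=610
[q^24] f(24)=576,f(12)=144,f(8)=64,f(6)=36,f(4)=16,f(3)=9,f(2)=4,f(1)=1 ⇒ 850

210, 260, 341, 546, 610, 850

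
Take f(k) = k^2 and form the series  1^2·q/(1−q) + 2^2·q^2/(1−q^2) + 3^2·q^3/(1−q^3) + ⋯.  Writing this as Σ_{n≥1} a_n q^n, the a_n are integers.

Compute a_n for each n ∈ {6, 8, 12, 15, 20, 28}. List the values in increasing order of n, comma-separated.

50, 85, 210, 260, 546, 1050

d|6:{1,2,3,6}  Σf=1+4+9+36=50
d|8:{8,4,2,1}  Σf=64+16+4+1=85
[q^12] f(1)=1,f(2)=4,f(3)=9,f(4)=16,f(6)=36,f(12)=144 ⇒ 210
[q^15] f(15)=225,f(5)=25,f(3)=9,f(1)=1 ⇒ 260
[q^20] f(20)=400,f(10)=100,f(5)=25,f(4)=16,f(2)=4,f(1)=1 ⇒ 546
[q^28] f(28)=784,f(14)=196,f(7)=49,f(4)=16,f(2)=4,f(1)=1 ⇒ 1050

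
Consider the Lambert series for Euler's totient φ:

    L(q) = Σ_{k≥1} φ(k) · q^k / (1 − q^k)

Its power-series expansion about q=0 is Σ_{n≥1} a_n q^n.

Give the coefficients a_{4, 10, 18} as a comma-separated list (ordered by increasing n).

n=4: 4·1 2·2 1·4  φ→[2+1+1]=4
q^10  k|10↦φ(k): 1:1 2:1 5:4 10:4  a_10=10
q^18  k|18↦φ(k): 18:6 9:6 6:2 3:2 2:1 1:1  a_18=18

4, 10, 18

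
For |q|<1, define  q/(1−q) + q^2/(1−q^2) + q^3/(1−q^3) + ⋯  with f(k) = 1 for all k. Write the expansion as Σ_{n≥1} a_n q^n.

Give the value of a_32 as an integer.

a_32 = 6

[q^32] f(1)=1,f(2)=1,f(4)=1,f(8)=1,f(16)=1,f(32)=1 ⇒ 6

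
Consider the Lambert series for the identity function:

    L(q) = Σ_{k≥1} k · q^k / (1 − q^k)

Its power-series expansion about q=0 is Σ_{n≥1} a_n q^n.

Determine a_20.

d|20:{1,2,4,5,10,20}  Σf=1+2+4+5+10+20=42

a_20 = 42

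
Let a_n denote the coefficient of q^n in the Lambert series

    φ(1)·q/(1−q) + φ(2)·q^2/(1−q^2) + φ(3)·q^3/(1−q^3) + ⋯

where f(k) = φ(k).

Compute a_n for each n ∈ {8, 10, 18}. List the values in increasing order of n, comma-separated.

[q^8] φ(8)=4,φ(4)=2,φ(2)=1,φ(1)=1 ⇒ 8
q^10  k|10↦φ(k): 10:4 5:4 2:1 1:1  a_10=10
q^18  k|18↦φ(k): 1:1 2:1 3:2 6:2 9:6 18:6  a_18=18

8, 10, 18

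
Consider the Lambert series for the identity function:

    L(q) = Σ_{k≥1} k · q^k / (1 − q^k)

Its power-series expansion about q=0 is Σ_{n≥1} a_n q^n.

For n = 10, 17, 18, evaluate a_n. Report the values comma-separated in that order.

n=10: 1·10 2·5 5·2 10·1  f→[1+2+5+10]=18
n=17: 17·1 1·17  f→[17+1]=18
n=18: 18·1 9·2 6·3 3·6 2·9 1·18  f→[18+9+6+3+2+1]=39

18, 18, 39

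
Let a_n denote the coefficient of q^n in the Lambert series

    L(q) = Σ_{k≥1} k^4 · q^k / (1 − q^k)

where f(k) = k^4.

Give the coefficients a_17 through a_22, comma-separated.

83522, 112931, 130322, 170898, 196964, 248914

q^17  k|17↦f(k): 17:83521 1:1  a_17=83522
d|18:{18,9,6,3,2,1}  Σf=104976+6561+1296+81+16+1=112931
n=19: 19·1 1·19  f→[130321+1]=130322
q^20  k|20↦f(k): 1:1 2:16 4:256 5:625 10:10000 20:160000  a_20=170898
n=21: 1·21 3·7 7·3 21·1  f→[1+81+2401+194481]=196964
d|22:{22,11,2,1}  Σf=234256+14641+16+1=248914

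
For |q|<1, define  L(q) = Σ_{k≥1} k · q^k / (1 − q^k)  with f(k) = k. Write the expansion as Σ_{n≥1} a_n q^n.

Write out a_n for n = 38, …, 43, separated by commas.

q^38  k|38↦f(k): 38:38 19:19 2:2 1:1  a_38=60
n=39: 1·39 3·13 13·3 39·1  f→[1+3+13+39]=56
q^40  k|40↦f(k): 40:40 20:20 10:10 8:8 5:5 4:4 2:2 1:1  a_40=90
n=41: 1·41 41·1  f→[1+41]=42
d|42:{42,21,14,7,6,3,2,1}  Σf=42+21+14+7+6+3+2+1=96
d|43:{1,43}  Σf=1+43=44

60, 56, 90, 42, 96, 44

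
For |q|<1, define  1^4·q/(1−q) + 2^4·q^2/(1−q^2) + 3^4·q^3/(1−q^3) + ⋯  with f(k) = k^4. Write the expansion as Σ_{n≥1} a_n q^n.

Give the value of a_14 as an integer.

[q^14] f(1)=1,f(2)=16,f(7)=2401,f(14)=38416 ⇒ 40834

a_14 = 40834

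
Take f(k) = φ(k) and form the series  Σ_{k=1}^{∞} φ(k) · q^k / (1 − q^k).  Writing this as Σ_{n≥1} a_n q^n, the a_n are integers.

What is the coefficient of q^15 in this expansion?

n=15: 1·15 3·5 5·3 15·1  φ→[1+2+4+8]=15

a_15 = 15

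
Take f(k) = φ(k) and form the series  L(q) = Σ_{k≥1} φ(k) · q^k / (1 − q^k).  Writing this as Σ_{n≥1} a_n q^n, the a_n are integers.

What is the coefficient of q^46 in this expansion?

d|46:{1,2,23,46}  Σφ=1+1+22+22=46

a_46 = 46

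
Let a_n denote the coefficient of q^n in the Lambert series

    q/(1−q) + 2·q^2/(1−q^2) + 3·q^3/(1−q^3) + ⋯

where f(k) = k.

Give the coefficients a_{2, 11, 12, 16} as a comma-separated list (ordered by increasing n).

[q^2] f(1)=1,f(2)=2 ⇒ 3
q^11  k|11↦f(k): 1:1 11:11  a_11=12
d|12:{12,6,4,3,2,1}  Σf=12+6+4+3+2+1=28
n=16: 16·1 8·2 4·4 2·8 1·16  f→[16+8+4+2+1]=31

3, 12, 28, 31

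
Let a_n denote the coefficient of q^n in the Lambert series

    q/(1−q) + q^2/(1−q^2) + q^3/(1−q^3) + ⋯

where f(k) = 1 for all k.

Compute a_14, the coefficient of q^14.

d|14:{1,2,7,14}  Σf=1+1+1+1=4

a_14 = 4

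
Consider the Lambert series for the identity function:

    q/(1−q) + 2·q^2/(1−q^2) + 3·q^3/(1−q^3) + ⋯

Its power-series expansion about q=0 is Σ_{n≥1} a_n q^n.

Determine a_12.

q^12  k|12↦f(k): 1:1 2:2 3:3 4:4 6:6 12:12  a_12=28

a_12 = 28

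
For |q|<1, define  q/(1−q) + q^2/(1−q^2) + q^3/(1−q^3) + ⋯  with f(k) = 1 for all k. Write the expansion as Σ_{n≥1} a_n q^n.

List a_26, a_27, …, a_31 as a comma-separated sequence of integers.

[q^26] f(26)=1,f(13)=1,f(2)=1,f(1)=1 ⇒ 4
q^27  k|27↦f(k): 27:1 9:1 3:1 1:1  a_27=4
d|28:{28,14,7,4,2,1}  Σf=1+1+1+1+1+1=6
q^29  k|29↦f(k): 1:1 29:1  a_29=2
[q^30] f(30)=1,f(15)=1,f(10)=1,f(6)=1,f(5)=1,f(3)=1,f(2)=1,f(1)=1 ⇒ 8
[q^31] f(31)=1,f(1)=1 ⇒ 2

4, 4, 6, 2, 8, 2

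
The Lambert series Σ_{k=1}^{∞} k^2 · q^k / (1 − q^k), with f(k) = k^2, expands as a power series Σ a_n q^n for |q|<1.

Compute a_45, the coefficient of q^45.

d|45:{1,3,5,9,15,45}  Σf=1+9+25+81+225+2025=2366

a_45 = 2366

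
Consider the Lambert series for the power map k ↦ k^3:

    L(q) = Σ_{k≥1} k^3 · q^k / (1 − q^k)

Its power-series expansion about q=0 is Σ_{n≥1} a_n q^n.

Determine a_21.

a_21 = 9632

d|21:{21,7,3,1}  Σf=9261+343+27+1=9632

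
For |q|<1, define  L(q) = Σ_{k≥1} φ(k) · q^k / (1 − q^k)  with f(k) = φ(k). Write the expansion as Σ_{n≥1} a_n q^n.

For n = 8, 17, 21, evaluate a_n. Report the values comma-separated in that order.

n=8: 8·1 4·2 2·4 1·8  φ→[4+2+1+1]=8
q^17  k|17↦φ(k): 1:1 17:16  a_17=17
d|21:{21,7,3,1}  Σφ=12+6+2+1=21

8, 17, 21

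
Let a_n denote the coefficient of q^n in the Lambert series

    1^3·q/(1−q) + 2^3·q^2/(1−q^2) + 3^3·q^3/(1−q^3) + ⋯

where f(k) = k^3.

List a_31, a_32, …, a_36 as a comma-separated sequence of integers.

29792, 37449, 37296, 44226, 43344, 55261

q^31  k|31↦f(k): 1:1 31:29791  a_31=29792
d|32:{1,2,4,8,16,32}  Σf=1+8+64+512+4096+32768=37449
q^33  k|33↦f(k): 1:1 3:27 11:1331 33:35937  a_33=37296
q^34  k|34↦f(k): 34:39304 17:4913 2:8 1:1  a_34=44226
d|35:{1,5,7,35}  Σf=1+125+343+42875=43344
d|36:{36,18,12,9,6,4,3,2,1}  Σf=46656+5832+1728+729+216+64+27+8+1=55261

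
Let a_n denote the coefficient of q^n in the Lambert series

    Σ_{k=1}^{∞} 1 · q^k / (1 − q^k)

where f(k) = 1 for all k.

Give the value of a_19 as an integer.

a_19 = 2

d|19:{19,1}  Σf=1+1=2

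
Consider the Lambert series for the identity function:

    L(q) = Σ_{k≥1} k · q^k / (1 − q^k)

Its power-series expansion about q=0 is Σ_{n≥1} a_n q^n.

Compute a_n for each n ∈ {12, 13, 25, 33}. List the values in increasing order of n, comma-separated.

28, 14, 31, 48

q^12  k|12↦f(k): 1:1 2:2 3:3 4:4 6:6 12:12  a_12=28
n=13: 1·13 13·1  f→[1+13]=14
q^25  k|25↦f(k): 25:25 5:5 1:1  a_25=31
n=33: 33·1 11·3 3·11 1·33  f→[33+11+3+1]=48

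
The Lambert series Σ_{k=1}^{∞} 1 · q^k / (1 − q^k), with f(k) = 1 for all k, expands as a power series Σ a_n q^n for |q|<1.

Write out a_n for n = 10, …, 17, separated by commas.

4, 2, 6, 2, 4, 4, 5, 2

[q^10] f(10)=1,f(5)=1,f(2)=1,f(1)=1 ⇒ 4
q^11  k|11↦f(k): 1:1 11:1  a_11=2
n=12: 1·12 2·6 3·4 4·3 6·2 12·1  f→[1+1+1+1+1+1]=6
q^13  k|13↦f(k): 13:1 1:1  a_13=2
q^14  k|14↦f(k): 14:1 7:1 2:1 1:1  a_14=4
d|15:{15,5,3,1}  Σf=1+1+1+1=4
d|16:{16,8,4,2,1}  Σf=1+1+1+1+1=5
[q^17] f(17)=1,f(1)=1 ⇒ 2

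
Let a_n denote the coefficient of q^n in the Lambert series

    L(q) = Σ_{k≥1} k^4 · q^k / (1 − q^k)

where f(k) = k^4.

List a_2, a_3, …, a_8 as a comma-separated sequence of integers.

n=2: 2·1 1·2  f→[16+1]=17
q^3  k|3↦f(k): 3:81 1:1  a_3=82
q^4  k|4↦f(k): 1:1 2:16 4:256  a_4=273
[q^5] f(5)=625,f(1)=1 ⇒ 626
q^6  k|6↦f(k): 1:1 2:16 3:81 6:1296  a_6=1394
n=7: 1·7 7·1  f→[1+2401]=2402
n=8: 1·8 2·4 4·2 8·1  f→[1+16+256+4096]=4369

17, 82, 273, 626, 1394, 2402, 4369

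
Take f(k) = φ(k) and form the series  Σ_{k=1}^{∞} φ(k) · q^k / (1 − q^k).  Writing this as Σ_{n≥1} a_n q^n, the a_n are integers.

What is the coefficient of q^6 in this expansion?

n=6: 1·6 2·3 3·2 6·1  φ→[1+1+2+2]=6

a_6 = 6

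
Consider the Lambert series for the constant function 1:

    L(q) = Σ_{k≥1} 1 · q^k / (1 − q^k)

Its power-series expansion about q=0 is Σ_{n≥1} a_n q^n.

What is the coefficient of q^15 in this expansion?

a_15 = 4

[q^15] f(15)=1,f(5)=1,f(3)=1,f(1)=1 ⇒ 4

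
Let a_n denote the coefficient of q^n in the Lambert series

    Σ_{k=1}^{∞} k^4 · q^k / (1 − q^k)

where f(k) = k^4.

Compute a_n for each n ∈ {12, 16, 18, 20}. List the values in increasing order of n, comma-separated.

22386, 69905, 112931, 170898

[q^12] f(1)=1,f(2)=16,f(3)=81,f(4)=256,f(6)=1296,f(12)=20736 ⇒ 22386
d|16:{1,2,4,8,16}  Σf=1+16+256+4096+65536=69905
n=18: 1·18 2·9 3·6 6·3 9·2 18·1  f→[1+16+81+1296+6561+104976]=112931
q^20  k|20↦f(k): 20:160000 10:10000 5:625 4:256 2:16 1:1  a_20=170898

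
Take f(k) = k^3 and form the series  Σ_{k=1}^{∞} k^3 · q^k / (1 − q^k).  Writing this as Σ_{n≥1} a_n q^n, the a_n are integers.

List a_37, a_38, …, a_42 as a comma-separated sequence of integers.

50654, 61740, 61544, 73710, 68922, 86688

q^37  k|37↦f(k): 37:50653 1:1  a_37=50654
n=38: 1·38 2·19 19·2 38·1  f→[1+8+6859+54872]=61740
d|39:{39,13,3,1}  Σf=59319+2197+27+1=61544
q^40  k|40↦f(k): 40:64000 20:8000 10:1000 8:512 5:125 4:64 2:8 1:1  a_40=73710
d|41:{41,1}  Σf=68921+1=68922
q^42  k|42↦f(k): 42:74088 21:9261 14:2744 7:343 6:216 3:27 2:8 1:1  a_42=86688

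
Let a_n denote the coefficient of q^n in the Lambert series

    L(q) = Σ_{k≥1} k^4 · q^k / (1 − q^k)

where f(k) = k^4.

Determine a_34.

d|34:{34,17,2,1}  Σf=1336336+83521+16+1=1419874

a_34 = 1419874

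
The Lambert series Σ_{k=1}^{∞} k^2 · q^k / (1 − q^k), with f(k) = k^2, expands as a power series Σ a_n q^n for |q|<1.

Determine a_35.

a_35 = 1300

q^35  k|35↦f(k): 1:1 5:25 7:49 35:1225  a_35=1300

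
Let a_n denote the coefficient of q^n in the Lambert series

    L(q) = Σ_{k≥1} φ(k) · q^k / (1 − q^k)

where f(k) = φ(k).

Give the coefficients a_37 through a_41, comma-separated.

d|37:{1,37}  Σφ=1+36=37
n=38: 1·38 2·19 19·2 38·1  φ→[1+1+18+18]=38
d|39:{39,13,3,1}  Σφ=24+12+2+1=39
[q^40] φ(1)=1,φ(2)=1,φ(4)=2,φ(5)=4,φ(8)=4,φ(10)=4,φ(20)=8,φ(40)=16 ⇒ 40
q^41  k|41↦φ(k): 1:1 41:40  a_41=41

37, 38, 39, 40, 41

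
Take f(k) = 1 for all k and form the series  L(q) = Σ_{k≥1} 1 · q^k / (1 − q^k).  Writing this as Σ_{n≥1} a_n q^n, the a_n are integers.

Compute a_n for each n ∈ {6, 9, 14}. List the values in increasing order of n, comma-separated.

n=6: 1·6 2·3 3·2 6·1  f→[1+1+1+1]=4
n=9: 9·1 3·3 1·9  f→[1+1+1]=3
q^14  k|14↦f(k): 14:1 7:1 2:1 1:1  a_14=4

4, 3, 4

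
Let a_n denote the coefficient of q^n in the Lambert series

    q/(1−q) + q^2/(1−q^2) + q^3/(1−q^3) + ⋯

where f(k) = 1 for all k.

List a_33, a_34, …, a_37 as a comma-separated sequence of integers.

[q^33] f(33)=1,f(11)=1,f(3)=1,f(1)=1 ⇒ 4
[q^34] f(1)=1,f(2)=1,f(17)=1,f(34)=1 ⇒ 4
n=35: 1·35 5·7 7·5 35·1  f→[1+1+1+1]=4
q^36  k|36↦f(k): 36:1 18:1 12:1 9:1 6:1 4:1 3:1 2:1 1:1  a_36=9
n=37: 37·1 1·37  f→[1+1]=2

4, 4, 4, 9, 2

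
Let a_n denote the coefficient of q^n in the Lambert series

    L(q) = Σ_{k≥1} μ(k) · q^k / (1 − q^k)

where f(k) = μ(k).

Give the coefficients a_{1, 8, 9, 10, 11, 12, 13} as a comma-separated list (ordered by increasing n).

q^1  k|1↦μ(k): 1:1  a_1=1
n=8: 8·1 4·2 2·4 1·8  μ→[0+0+(-1)+1]=0
q^9  k|9↦μ(k): 9:0 3:-1 1:1  a_9=0
[q^10] μ(10)=1,μ(5)=-1,μ(2)=-1,μ(1)=1 ⇒ 0
q^11  k|11↦μ(k): 11:-1 1:1  a_11=0
n=12: 1·12 2·6 3·4 4·3 6·2 12·1  μ→[1+(-1)+(-1)+0+1+0]=0
[q^13] μ(1)=1,μ(13)=-1 ⇒ 0

1, 0, 0, 0, 0, 0, 0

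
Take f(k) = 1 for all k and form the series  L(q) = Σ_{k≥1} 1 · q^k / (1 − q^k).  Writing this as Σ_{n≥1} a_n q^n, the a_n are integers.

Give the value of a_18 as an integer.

q^18  k|18↦f(k): 1:1 2:1 3:1 6:1 9:1 18:1  a_18=6

a_18 = 6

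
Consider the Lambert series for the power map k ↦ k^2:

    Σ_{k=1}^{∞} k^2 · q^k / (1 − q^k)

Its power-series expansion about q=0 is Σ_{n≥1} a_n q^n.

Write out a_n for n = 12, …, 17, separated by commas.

d|12:{1,2,3,4,6,12}  Σf=1+4+9+16+36+144=210
q^13  k|13↦f(k): 1:1 13:169  a_13=170
n=14: 1·14 2·7 7·2 14·1  f→[1+4+49+196]=250
[q^15] f(15)=225,f(5)=25,f(3)=9,f(1)=1 ⇒ 260
[q^16] f(1)=1,f(2)=4,f(4)=16,f(8)=64,f(16)=256 ⇒ 341
[q^17] f(17)=289,f(1)=1 ⇒ 290

210, 170, 250, 260, 341, 290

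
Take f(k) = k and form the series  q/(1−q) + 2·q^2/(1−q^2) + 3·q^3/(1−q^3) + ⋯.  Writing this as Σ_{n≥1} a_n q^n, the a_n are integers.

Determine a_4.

a_4 = 7

q^4  k|4↦f(k): 1:1 2:2 4:4  a_4=7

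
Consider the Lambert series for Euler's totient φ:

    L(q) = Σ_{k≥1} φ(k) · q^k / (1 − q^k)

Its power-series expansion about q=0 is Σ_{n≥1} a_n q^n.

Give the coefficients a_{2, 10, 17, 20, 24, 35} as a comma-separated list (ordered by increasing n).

n=2: 2·1 1·2  φ→[1+1]=2
[q^10] φ(10)=4,φ(5)=4,φ(2)=1,φ(1)=1 ⇒ 10
d|17:{1,17}  Σφ=1+16=17
q^20  k|20↦φ(k): 20:8 10:4 5:4 4:2 2:1 1:1  a_20=20
[q^24] φ(1)=1,φ(2)=1,φ(3)=2,φ(4)=2,φ(6)=2,φ(8)=4,φ(12)=4,φ(24)=8 ⇒ 24
[q^35] φ(1)=1,φ(5)=4,φ(7)=6,φ(35)=24 ⇒ 35

2, 10, 17, 20, 24, 35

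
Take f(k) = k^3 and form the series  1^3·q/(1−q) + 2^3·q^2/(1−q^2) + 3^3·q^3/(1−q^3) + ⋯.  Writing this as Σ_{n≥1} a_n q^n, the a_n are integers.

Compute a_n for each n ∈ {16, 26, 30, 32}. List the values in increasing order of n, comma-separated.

[q^16] f(1)=1,f(2)=8,f(4)=64,f(8)=512,f(16)=4096 ⇒ 4681
[q^26] f(26)=17576,f(13)=2197,f(2)=8,f(1)=1 ⇒ 19782
[q^30] f(30)=27000,f(15)=3375,f(10)=1000,f(6)=216,f(5)=125,f(3)=27,f(2)=8,f(1)=1 ⇒ 31752
[q^32] f(32)=32768,f(16)=4096,f(8)=512,f(4)=64,f(2)=8,f(1)=1 ⇒ 37449

4681, 19782, 31752, 37449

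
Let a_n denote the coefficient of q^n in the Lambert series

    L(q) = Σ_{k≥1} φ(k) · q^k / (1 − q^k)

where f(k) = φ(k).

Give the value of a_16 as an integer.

q^16  k|16↦φ(k): 16:8 8:4 4:2 2:1 1:1  a_16=16

a_16 = 16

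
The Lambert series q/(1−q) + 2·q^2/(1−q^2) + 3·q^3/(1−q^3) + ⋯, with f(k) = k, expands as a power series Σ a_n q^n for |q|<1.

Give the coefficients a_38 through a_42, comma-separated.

60, 56, 90, 42, 96

q^38  k|38↦f(k): 1:1 2:2 19:19 38:38  a_38=60
n=39: 1·39 3·13 13·3 39·1  f→[1+3+13+39]=56
q^40  k|40↦f(k): 40:40 20:20 10:10 8:8 5:5 4:4 2:2 1:1  a_40=90
q^41  k|41↦f(k): 1:1 41:41  a_41=42
d|42:{1,2,3,6,7,14,21,42}  Σf=1+2+3+6+7+14+21+42=96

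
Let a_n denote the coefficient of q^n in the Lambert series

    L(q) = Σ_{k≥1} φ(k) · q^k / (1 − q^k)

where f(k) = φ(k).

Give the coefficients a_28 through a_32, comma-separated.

d|28:{1,2,4,7,14,28}  Σφ=1+1+2+6+6+12=28
d|29:{29,1}  Σφ=28+1=29
n=30: 30·1 15·2 10·3 6·5 5·6 3·10 2·15 1·30  φ→[8+8+4+2+4+2+1+1]=30
d|31:{31,1}  Σφ=30+1=31
q^32  k|32↦φ(k): 32:16 16:8 8:4 4:2 2:1 1:1  a_32=32

28, 29, 30, 31, 32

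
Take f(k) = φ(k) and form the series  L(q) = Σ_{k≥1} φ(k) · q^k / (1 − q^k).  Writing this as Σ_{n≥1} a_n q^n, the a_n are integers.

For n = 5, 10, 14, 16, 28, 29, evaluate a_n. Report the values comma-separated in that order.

n=5: 5·1 1·5  φ→[4+1]=5
n=10: 1·10 2·5 5·2 10·1  φ→[1+1+4+4]=10
n=14: 14·1 7·2 2·7 1·14  φ→[6+6+1+1]=14
q^16  k|16↦φ(k): 16:8 8:4 4:2 2:1 1:1  a_16=16
q^28  k|28↦φ(k): 28:12 14:6 7:6 4:2 2:1 1:1  a_28=28
[q^29] φ(29)=28,φ(1)=1 ⇒ 29

5, 10, 14, 16, 28, 29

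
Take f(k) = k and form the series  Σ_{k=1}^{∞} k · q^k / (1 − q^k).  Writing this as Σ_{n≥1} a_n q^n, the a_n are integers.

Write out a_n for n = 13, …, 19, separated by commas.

n=13: 1·13 13·1  f→[1+13]=14
n=14: 14·1 7·2 2·7 1·14  f→[14+7+2+1]=24
[q^15] f(15)=15,f(5)=5,f(3)=3,f(1)=1 ⇒ 24
n=16: 16·1 8·2 4·4 2·8 1·16  f→[16+8+4+2+1]=31
q^17  k|17↦f(k): 1:1 17:17  a_17=18
n=18: 1·18 2·9 3·6 6·3 9·2 18·1  f→[1+2+3+6+9+18]=39
d|19:{19,1}  Σf=19+1=20

14, 24, 24, 31, 18, 39, 20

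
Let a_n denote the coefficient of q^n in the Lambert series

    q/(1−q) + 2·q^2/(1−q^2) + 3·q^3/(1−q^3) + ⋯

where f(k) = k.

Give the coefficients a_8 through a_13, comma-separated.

15, 13, 18, 12, 28, 14

[q^8] f(8)=8,f(4)=4,f(2)=2,f(1)=1 ⇒ 15
[q^9] f(9)=9,f(3)=3,f(1)=1 ⇒ 13
q^10  k|10↦f(k): 10:10 5:5 2:2 1:1  a_10=18
[q^11] f(11)=11,f(1)=1 ⇒ 12
n=12: 12·1 6·2 4·3 3·4 2·6 1·12  f→[12+6+4+3+2+1]=28
d|13:{13,1}  Σf=13+1=14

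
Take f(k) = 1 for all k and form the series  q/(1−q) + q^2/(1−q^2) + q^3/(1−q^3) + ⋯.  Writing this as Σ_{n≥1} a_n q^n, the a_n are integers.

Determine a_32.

d|32:{32,16,8,4,2,1}  Σf=1+1+1+1+1+1=6

a_32 = 6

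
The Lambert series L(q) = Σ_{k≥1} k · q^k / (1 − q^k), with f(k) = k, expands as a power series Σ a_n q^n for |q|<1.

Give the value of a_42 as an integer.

a_42 = 96

[q^42] f(1)=1,f(2)=2,f(3)=3,f(6)=6,f(7)=7,f(14)=14,f(21)=21,f(42)=42 ⇒ 96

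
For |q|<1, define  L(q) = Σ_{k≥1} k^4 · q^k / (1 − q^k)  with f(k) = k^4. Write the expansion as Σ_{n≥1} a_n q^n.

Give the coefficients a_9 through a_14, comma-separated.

6643, 10642, 14642, 22386, 28562, 40834

q^9  k|9↦f(k): 1:1 3:81 9:6561  a_9=6643
d|10:{10,5,2,1}  Σf=10000+625+16+1=10642
q^11  k|11↦f(k): 11:14641 1:1  a_11=14642
q^12  k|12↦f(k): 12:20736 6:1296 4:256 3:81 2:16 1:1  a_12=22386
n=13: 1·13 13·1  f→[1+28561]=28562
d|14:{14,7,2,1}  Σf=38416+2401+16+1=40834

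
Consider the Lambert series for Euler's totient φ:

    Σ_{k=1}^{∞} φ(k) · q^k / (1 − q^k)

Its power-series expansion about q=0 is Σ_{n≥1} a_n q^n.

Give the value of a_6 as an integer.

q^6  k|6↦φ(k): 6:2 3:2 2:1 1:1  a_6=6

a_6 = 6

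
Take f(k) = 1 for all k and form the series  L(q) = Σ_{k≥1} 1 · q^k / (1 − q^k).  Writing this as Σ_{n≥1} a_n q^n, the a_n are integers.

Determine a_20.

q^20  k|20↦f(k): 20:1 10:1 5:1 4:1 2:1 1:1  a_20=6

a_20 = 6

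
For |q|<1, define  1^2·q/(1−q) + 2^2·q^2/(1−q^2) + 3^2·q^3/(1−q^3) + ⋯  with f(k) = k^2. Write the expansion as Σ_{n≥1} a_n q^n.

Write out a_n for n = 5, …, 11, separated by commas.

26, 50, 50, 85, 91, 130, 122

n=5: 1·5 5·1  f→[1+25]=26
q^6  k|6↦f(k): 1:1 2:4 3:9 6:36  a_6=50
n=7: 7·1 1·7  f→[49+1]=50
d|8:{8,4,2,1}  Σf=64+16+4+1=85
[q^9] f(9)=81,f(3)=9,f(1)=1 ⇒ 91
d|10:{10,5,2,1}  Σf=100+25+4+1=130
q^11  k|11↦f(k): 1:1 11:121  a_11=122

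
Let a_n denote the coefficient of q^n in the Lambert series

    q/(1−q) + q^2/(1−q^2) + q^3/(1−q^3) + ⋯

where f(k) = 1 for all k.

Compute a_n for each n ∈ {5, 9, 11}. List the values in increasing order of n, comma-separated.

[q^5] f(5)=1,f(1)=1 ⇒ 2
[q^9] f(1)=1,f(3)=1,f(9)=1 ⇒ 3
[q^11] f(11)=1,f(1)=1 ⇒ 2

2, 3, 2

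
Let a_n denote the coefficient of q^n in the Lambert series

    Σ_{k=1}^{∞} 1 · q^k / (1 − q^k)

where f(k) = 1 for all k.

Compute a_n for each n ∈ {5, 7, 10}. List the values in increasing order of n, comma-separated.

2, 2, 4

q^5  k|5↦f(k): 1:1 5:1  a_5=2
d|7:{1,7}  Σf=1+1=2
[q^10] f(10)=1,f(5)=1,f(2)=1,f(1)=1 ⇒ 4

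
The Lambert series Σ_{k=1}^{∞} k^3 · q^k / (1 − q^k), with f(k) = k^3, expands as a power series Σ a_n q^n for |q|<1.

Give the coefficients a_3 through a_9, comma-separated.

28, 73, 126, 252, 344, 585, 757

n=3: 3·1 1·3  f→[27+1]=28
[q^4] f(1)=1,f(2)=8,f(4)=64 ⇒ 73
[q^5] f(1)=1,f(5)=125 ⇒ 126
q^6  k|6↦f(k): 6:216 3:27 2:8 1:1  a_6=252
[q^7] f(7)=343,f(1)=1 ⇒ 344
n=8: 8·1 4·2 2·4 1·8  f→[512+64+8+1]=585
[q^9] f(1)=1,f(3)=27,f(9)=729 ⇒ 757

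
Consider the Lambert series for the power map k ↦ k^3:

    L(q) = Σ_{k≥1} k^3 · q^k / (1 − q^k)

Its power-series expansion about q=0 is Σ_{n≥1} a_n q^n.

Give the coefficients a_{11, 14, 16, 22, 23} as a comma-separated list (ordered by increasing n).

1332, 3096, 4681, 11988, 12168

n=11: 1·11 11·1  f→[1+1331]=1332
q^14  k|14↦f(k): 14:2744 7:343 2:8 1:1  a_14=3096
[q^16] f(1)=1,f(2)=8,f(4)=64,f(8)=512,f(16)=4096 ⇒ 4681
n=22: 1·22 2·11 11·2 22·1  f→[1+8+1331+10648]=11988
n=23: 1·23 23·1  f→[1+12167]=12168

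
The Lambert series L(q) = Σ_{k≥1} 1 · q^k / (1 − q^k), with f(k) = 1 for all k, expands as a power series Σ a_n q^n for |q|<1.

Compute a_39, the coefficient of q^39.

a_39 = 4

q^39  k|39↦f(k): 1:1 3:1 13:1 39:1  a_39=4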